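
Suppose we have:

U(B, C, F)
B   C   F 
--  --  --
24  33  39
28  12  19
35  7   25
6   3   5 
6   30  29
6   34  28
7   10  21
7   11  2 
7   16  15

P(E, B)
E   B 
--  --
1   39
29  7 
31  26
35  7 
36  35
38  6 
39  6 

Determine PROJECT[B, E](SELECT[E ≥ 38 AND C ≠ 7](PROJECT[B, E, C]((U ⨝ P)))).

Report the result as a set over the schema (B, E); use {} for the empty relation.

U ⋈ P (natural join on B): {(35, 7, 25, 36), (6, 3, 5, 38), (6, 3, 5, 39), (6, 30, 29, 38), (6, 30, 29, 39), (6, 34, 28, 38), (6, 34, 28, 39), (7, 10, 21, 29), (7, 10, 21, 35), (7, 11, 2, 29), (7, 11, 2, 35), (7, 16, 15, 29), (7, 16, 15, 35)}
Keep only column(s) B, E, C: {(35, 36, 7), (6, 38, 3), (6, 38, 30), (6, 38, 34), (6, 39, 3), (6, 39, 30), (6, 39, 34), (7, 29, 10), (7, 29, 11), (7, 29, 16), (7, 35, 10), (7, 35, 11), (7, 35, 16)}
σ[E ≥ 38 AND C ≠ 7]: keep tuples satisfying E ≥ 38 AND C ≠ 7 → {(6, 38, 3), (6, 38, 30), (6, 38, 34), (6, 39, 3), (6, 39, 30), (6, 39, 34)}
Keep only column(s) B, E (4 duplicate(s) eliminated): {(6, 38), (6, 39)}

{(6, 38), (6, 39)}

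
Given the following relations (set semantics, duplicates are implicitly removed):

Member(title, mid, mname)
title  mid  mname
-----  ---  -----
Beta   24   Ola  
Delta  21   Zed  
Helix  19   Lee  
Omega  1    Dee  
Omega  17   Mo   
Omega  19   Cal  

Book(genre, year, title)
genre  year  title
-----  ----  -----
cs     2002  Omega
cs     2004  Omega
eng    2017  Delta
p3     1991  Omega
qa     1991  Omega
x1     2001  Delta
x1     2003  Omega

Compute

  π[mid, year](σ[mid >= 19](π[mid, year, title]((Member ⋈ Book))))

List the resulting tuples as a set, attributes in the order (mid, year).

Natural join on title: {(Delta, 21, Zed, eng, 2017), (Delta, 21, Zed, x1, 2001), (Omega, 1, Dee, cs, 2002), (Omega, 1, Dee, cs, 2004), (Omega, 1, Dee, p3, 1991), (Omega, 1, Dee, qa, 1991), (Omega, 1, Dee, x1, 2003), (Omega, 17, Mo, cs, 2002), (Omega, 17, Mo, cs, 2004), (Omega, 17, Mo, p3, 1991), (Omega, 17, Mo, qa, 1991), (Omega, 17, Mo, x1, 2003), (Omega, 19, Cal, cs, 2002), (Omega, 19, Cal, cs, 2004), (Omega, 19, Cal, p3, 1991), (Omega, 19, Cal, qa, 1991), (Omega, 19, Cal, x1, 2003)}
π_{mid, year, title} gives {(1, 1991, Omega), (1, 2002, Omega), (1, 2003, Omega), (1, 2004, Omega), (17, 1991, Omega), (17, 2002, Omega), (17, 2003, Omega), (17, 2004, Omega), (19, 1991, Omega), (19, 2002, Omega), (19, 2003, Omega), (19, 2004, Omega), (21, 2001, Delta), (21, 2017, Delta)} (3 duplicate(s) eliminated).
Filtering on mid >= 19 leaves {(19, 1991, Omega), (19, 2002, Omega), (19, 2003, Omega), (19, 2004, Omega), (21, 2001, Delta), (21, 2017, Delta)}.
π_{mid, year} gives {(19, 1991), (19, 2002), (19, 2003), (19, 2004), (21, 2001), (21, 2017)}.

{(19, 1991), (19, 2002), (19, 2003), (19, 2004), (21, 2001), (21, 2017)}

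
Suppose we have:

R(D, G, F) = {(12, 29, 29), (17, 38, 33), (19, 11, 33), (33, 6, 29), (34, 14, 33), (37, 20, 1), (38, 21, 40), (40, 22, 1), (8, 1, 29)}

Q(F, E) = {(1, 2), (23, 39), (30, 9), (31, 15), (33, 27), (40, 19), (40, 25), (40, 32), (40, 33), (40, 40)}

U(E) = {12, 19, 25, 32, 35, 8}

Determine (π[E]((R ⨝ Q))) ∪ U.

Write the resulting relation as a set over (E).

{12, 19, 2, 25, 27, 32, 33, 35, 40, 8}

R ⋈ Q (natural join on F): {(17, 38, 33, 27), (19, 11, 33, 27), (34, 14, 33, 27), (37, 20, 1, 2), (38, 21, 40, 19), (38, 21, 40, 25), (38, 21, 40, 32), (38, 21, 40, 33), (38, 21, 40, 40), (40, 22, 1, 2)}
Projecting to E (3 duplicate(s) eliminated): {19, 2, 25, 27, 32, 33, 40}
Taking the union: {12, 19, 2, 25, 27, 32, 33, 35, 40, 8}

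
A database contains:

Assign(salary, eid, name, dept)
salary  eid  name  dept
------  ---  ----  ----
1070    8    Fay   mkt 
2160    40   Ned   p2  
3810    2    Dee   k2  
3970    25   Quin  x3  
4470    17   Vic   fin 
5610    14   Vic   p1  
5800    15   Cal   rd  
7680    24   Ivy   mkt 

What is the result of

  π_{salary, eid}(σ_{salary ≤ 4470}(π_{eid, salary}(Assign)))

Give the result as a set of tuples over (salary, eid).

π[eid, salary]: project onto (eid, salary) → {(14, 5610), (15, 5800), (17, 4470), (2, 3810), (24, 7680), (25, 3970), (40, 2160), (8, 1070)}
Apply σ_{salary ≤ 4470}; surviving tuples: {(17, 4470), (2, 3810), (25, 3970), (40, 2160), (8, 1070)}
π[salary, eid]: project onto (salary, eid) → {(1070, 8), (2160, 40), (3810, 2), (3970, 25), (4470, 17)}

{(1070, 8), (2160, 40), (3810, 2), (3970, 25), (4470, 17)}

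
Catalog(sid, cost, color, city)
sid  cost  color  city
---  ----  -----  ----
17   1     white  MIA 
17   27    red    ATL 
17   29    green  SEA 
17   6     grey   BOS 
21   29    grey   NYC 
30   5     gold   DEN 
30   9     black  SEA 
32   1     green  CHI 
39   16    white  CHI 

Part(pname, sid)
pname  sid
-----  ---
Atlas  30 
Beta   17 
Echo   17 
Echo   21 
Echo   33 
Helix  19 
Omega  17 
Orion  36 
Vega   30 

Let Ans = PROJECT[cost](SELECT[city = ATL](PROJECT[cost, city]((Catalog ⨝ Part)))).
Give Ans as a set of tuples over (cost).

Natural join on sid: {(17, 1, white, MIA, Beta), (17, 1, white, MIA, Echo), (17, 1, white, MIA, Omega), (17, 27, red, ATL, Beta), (17, 27, red, ATL, Echo), (17, 27, red, ATL, Omega), (17, 29, green, SEA, Beta), (17, 29, green, SEA, Echo), (17, 29, green, SEA, Omega), (17, 6, grey, BOS, Beta), (17, 6, grey, BOS, Echo), (17, 6, grey, BOS, Omega), (21, 29, grey, NYC, Echo), (30, 5, gold, DEN, Atlas), (30, 5, gold, DEN, Vega), (30, 9, black, SEA, Atlas), (30, 9, black, SEA, Vega)}
Projecting to cost, city (10 duplicate(s) eliminated): {(1, MIA), (27, ATL), (29, NYC), (29, SEA), (5, DEN), (6, BOS), (9, SEA)}
Apply σ_{city = ATL}; surviving tuples: {(27, ATL)}
Projecting to cost: {27}

{27}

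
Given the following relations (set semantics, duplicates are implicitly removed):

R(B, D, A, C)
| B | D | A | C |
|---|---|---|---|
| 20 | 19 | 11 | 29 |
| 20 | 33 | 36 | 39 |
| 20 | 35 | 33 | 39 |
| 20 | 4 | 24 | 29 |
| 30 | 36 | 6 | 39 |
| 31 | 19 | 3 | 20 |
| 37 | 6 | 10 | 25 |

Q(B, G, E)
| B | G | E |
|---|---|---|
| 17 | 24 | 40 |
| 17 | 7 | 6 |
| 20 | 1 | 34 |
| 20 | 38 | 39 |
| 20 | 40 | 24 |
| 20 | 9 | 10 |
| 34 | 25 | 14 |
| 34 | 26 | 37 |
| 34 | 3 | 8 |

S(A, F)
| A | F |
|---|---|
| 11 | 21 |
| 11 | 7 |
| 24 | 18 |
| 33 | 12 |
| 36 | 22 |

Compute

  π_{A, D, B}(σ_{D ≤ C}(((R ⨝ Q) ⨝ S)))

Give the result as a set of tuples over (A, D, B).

Joining R and Q on B yields {(20, 19, 11, 29, 1, 34), (20, 19, 11, 29, 38, 39), (20, 19, 11, 29, 40, 24), (20, 19, 11, 29, 9, 10), (20, 33, 36, 39, 1, 34), (20, 33, 36, 39, 38, 39), (20, 33, 36, 39, 40, 24), (20, 33, 36, 39, 9, 10), (20, 35, 33, 39, 1, 34), (20, 35, 33, 39, 38, 39), (20, 35, 33, 39, 40, 24), (20, 35, 33, 39, 9, 10), (20, 4, 24, 29, 1, 34), (20, 4, 24, 29, 38, 39), (20, 4, 24, 29, 40, 24), (20, 4, 24, 29, 9, 10)}.
Joining (R ⨝ Q) and S on A yields {(20, 19, 11, 29, 1, 34, 21), (20, 19, 11, 29, 1, 34, 7), (20, 19, 11, 29, 38, 39, 21), (20, 19, 11, 29, 38, 39, 7), (20, 19, 11, 29, 40, 24, 21), (20, 19, 11, 29, 40, 24, 7), (20, 19, 11, 29, 9, 10, 21), (20, 19, 11, 29, 9, 10, 7), (20, 33, 36, 39, 1, 34, 22), (20, 33, 36, 39, 38, 39, 22), (20, 33, 36, 39, 40, 24, 22), (20, 33, 36, 39, 9, 10, 22), (20, 35, 33, 39, 1, 34, 12), (20, 35, 33, 39, 38, 39, 12), (20, 35, 33, 39, 40, 24, 12), (20, 35, 33, 39, 9, 10, 12), (20, 4, 24, 29, 1, 34, 18), (20, 4, 24, 29, 38, 39, 18), (20, 4, 24, 29, 40, 24, 18), (20, 4, 24, 29, 9, 10, 18)}.
Apply σ_{D ≤ C}; surviving tuples: {(20, 19, 11, 29, 1, 34, 21), (20, 19, 11, 29, 1, 34, 7), (20, 19, 11, 29, 38, 39, 21), (20, 19, 11, 29, 38, 39, 7), (20, 19, 11, 29, 40, 24, 21), (20, 19, 11, 29, 40, 24, 7), (20, 19, 11, 29, 9, 10, 21), (20, 19, 11, 29, 9, 10, 7), (20, 33, 36, 39, 1, 34, 22), (20, 33, 36, 39, 38, 39, 22), (20, 33, 36, 39, 40, 24, 22), (20, 33, 36, 39, 9, 10, 22), (20, 35, 33, 39, 1, 34, 12), (20, 35, 33, 39, 38, 39, 12), (20, 35, 33, 39, 40, 24, 12), (20, 35, 33, 39, 9, 10, 12), (20, 4, 24, 29, 1, 34, 18), (20, 4, 24, 29, 38, 39, 18), (20, 4, 24, 29, 40, 24, 18), (20, 4, 24, 29, 9, 10, 18)}
π[A, D, B]: project onto (A, D, B) (16 duplicate(s) eliminated) → {(11, 19, 20), (24, 4, 20), (33, 35, 20), (36, 33, 20)}

{(11, 19, 20), (24, 4, 20), (33, 35, 20), (36, 33, 20)}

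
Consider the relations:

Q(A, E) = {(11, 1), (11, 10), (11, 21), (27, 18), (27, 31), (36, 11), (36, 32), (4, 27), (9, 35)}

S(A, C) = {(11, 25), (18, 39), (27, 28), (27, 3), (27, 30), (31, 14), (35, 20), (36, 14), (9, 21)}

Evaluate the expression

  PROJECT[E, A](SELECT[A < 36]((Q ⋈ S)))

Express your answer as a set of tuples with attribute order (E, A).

{(1, 11), (10, 11), (18, 27), (21, 11), (31, 27), (35, 9)}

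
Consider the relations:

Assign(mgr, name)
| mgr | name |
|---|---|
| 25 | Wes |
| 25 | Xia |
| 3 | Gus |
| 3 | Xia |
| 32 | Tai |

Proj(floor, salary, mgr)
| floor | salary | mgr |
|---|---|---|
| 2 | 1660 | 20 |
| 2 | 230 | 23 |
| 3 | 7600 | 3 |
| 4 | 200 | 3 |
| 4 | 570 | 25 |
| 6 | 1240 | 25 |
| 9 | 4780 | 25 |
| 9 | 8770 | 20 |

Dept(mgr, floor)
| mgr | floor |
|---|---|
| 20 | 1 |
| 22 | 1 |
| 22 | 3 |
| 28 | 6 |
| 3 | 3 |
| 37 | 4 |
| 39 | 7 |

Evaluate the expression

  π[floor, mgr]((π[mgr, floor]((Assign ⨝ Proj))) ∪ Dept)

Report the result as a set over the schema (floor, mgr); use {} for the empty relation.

{(1, 20), (1, 22), (3, 22), (3, 3), (4, 25), (4, 3), (4, 37), (6, 25), (6, 28), (7, 39), (9, 25)}

Natural join on mgr: {(25, Wes, 4, 570), (25, Wes, 6, 1240), (25, Wes, 9, 4780), (25, Xia, 4, 570), (25, Xia, 6, 1240), (25, Xia, 9, 4780), (3, Gus, 3, 7600), (3, Gus, 4, 200), (3, Xia, 3, 7600), (3, Xia, 4, 200)}
Projecting to mgr, floor (5 duplicate(s) eliminated): {(25, 4), (25, 6), (25, 9), (3, 3), (3, 4)}
Union: {(25, 4), (25, 6), (25, 9), (3, 3), (3, 4)} with {(20, 1), (22, 1), (22, 3), (28, 6), (3, 3), (37, 4), (39, 7)} → {(20, 1), (22, 1), (22, 3), (25, 4), (25, 6), (25, 9), (28, 6), (3, 3), (3, 4), (37, 4), (39, 7)}
Projecting to floor, mgr: {(1, 20), (1, 22), (3, 22), (3, 3), (4, 25), (4, 3), (4, 37), (6, 25), (6, 28), (7, 39), (9, 25)}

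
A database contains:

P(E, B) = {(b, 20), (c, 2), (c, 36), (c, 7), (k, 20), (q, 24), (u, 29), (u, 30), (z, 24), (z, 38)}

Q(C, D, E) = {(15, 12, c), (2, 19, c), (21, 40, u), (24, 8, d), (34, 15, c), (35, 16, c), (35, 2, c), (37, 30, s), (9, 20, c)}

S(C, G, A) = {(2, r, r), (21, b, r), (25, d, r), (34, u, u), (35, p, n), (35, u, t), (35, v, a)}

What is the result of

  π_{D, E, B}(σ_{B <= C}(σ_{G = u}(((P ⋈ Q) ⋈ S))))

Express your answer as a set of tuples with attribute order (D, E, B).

{(15, c, 2), (15, c, 7), (16, c, 2), (16, c, 7), (2, c, 2), (2, c, 7)}

Natural join on E: {(c, 2, 15, 12), (c, 2, 2, 19), (c, 2, 34, 15), (c, 2, 35, 16), (c, 2, 35, 2), (c, 2, 9, 20), (c, 36, 15, 12), (c, 36, 2, 19), (c, 36, 34, 15), (c, 36, 35, 16), (c, 36, 35, 2), (c, 36, 9, 20), (c, 7, 15, 12), (c, 7, 2, 19), (c, 7, 34, 15), (c, 7, 35, 16), (c, 7, 35, 2), (c, 7, 9, 20), (u, 29, 21, 40), (u, 30, 21, 40)}
Natural join on C: {(c, 2, 2, 19, r, r), (c, 2, 34, 15, u, u), (c, 2, 35, 16, p, n), (c, 2, 35, 16, u, t), (c, 2, 35, 16, v, a), (c, 2, 35, 2, p, n), (c, 2, 35, 2, u, t), (c, 2, 35, 2, v, a), (c, 36, 2, 19, r, r), (c, 36, 34, 15, u, u), (c, 36, 35, 16, p, n), (c, 36, 35, 16, u, t), (c, 36, 35, 16, v, a), (c, 36, 35, 2, p, n), (c, 36, 35, 2, u, t), (c, 36, 35, 2, v, a), (c, 7, 2, 19, r, r), (c, 7, 34, 15, u, u), (c, 7, 35, 16, p, n), (c, 7, 35, 16, u, t), (c, 7, 35, 16, v, a), (c, 7, 35, 2, p, n), (c, 7, 35, 2, u, t), (c, 7, 35, 2, v, a), (u, 29, 21, 40, b, r), (u, 30, 21, 40, b, r)}
Selection G = u: {(c, 2, 34, 15, u, u), (c, 2, 35, 16, u, t), (c, 2, 35, 2, u, t), (c, 36, 34, 15, u, u), (c, 36, 35, 16, u, t), (c, 36, 35, 2, u, t), (c, 7, 34, 15, u, u), (c, 7, 35, 16, u, t), (c, 7, 35, 2, u, t)}
Selection B <= C: {(c, 2, 34, 15, u, u), (c, 2, 35, 16, u, t), (c, 2, 35, 2, u, t), (c, 7, 34, 15, u, u), (c, 7, 35, 16, u, t), (c, 7, 35, 2, u, t)}
π_{D, E, B} gives {(15, c, 2), (15, c, 7), (16, c, 2), (16, c, 7), (2, c, 2), (2, c, 7)}.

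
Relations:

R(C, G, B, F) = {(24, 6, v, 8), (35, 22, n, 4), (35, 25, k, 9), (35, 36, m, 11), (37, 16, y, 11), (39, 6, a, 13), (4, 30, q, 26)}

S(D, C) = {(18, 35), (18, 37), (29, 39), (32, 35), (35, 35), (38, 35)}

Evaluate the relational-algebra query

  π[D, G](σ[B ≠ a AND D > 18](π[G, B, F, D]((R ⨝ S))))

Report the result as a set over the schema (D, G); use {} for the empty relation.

Natural join on C: {(35, 22, n, 4, 18), (35, 22, n, 4, 32), (35, 22, n, 4, 35), (35, 22, n, 4, 38), (35, 25, k, 9, 18), (35, 25, k, 9, 32), (35, 25, k, 9, 35), (35, 25, k, 9, 38), (35, 36, m, 11, 18), (35, 36, m, 11, 32), (35, 36, m, 11, 35), (35, 36, m, 11, 38), (37, 16, y, 11, 18), (39, 6, a, 13, 29)}
π[G, B, F, D]: project onto (G, B, F, D) → {(16, y, 11, 18), (22, n, 4, 18), (22, n, 4, 32), (22, n, 4, 35), (22, n, 4, 38), (25, k, 9, 18), (25, k, 9, 32), (25, k, 9, 35), (25, k, 9, 38), (36, m, 11, 18), (36, m, 11, 32), (36, m, 11, 35), (36, m, 11, 38), (6, a, 13, 29)}
Selection B ≠ a AND D > 18: {(22, n, 4, 32), (22, n, 4, 35), (22, n, 4, 38), (25, k, 9, 32), (25, k, 9, 35), (25, k, 9, 38), (36, m, 11, 32), (36, m, 11, 35), (36, m, 11, 38)}
π[D, G]: project onto (D, G) → {(32, 22), (32, 25), (32, 36), (35, 22), (35, 25), (35, 36), (38, 22), (38, 25), (38, 36)}

{(32, 22), (32, 25), (32, 36), (35, 22), (35, 25), (35, 36), (38, 22), (38, 25), (38, 36)}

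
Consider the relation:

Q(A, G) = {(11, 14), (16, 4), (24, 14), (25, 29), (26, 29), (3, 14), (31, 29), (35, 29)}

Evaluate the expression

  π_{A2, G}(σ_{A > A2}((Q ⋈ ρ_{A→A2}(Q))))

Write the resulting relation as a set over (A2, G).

{(11, 14), (25, 29), (26, 29), (3, 14), (31, 29)}

ρ[A→A2]: schema becomes (A2, G); tuples unchanged.
Joining Q and ρ_{A→A2}(Q) on G yields {(11, 14, 11), (11, 14, 24), (11, 14, 3), (16, 4, 16), (24, 14, 11), (24, 14, 24), (24, 14, 3), (25, 29, 25), (25, 29, 26), (25, 29, 31), (25, 29, 35), (26, 29, 25), (26, 29, 26), (26, 29, 31), (26, 29, 35), (3, 14, 11), (3, 14, 24), (3, 14, 3), (31, 29, 25), (31, 29, 26), (31, 29, 31), (31, 29, 35), (35, 29, 25), (35, 29, 26), (35, 29, 31), (35, 29, 35)}.
σ[A > A2]: keep tuples satisfying A > A2 → {(11, 14, 3), (24, 14, 11), (24, 14, 3), (26, 29, 25), (31, 29, 25), (31, 29, 26), (35, 29, 25), (35, 29, 26), (35, 29, 31)}
π[A2, G]: project onto (A2, G) (4 duplicate(s) eliminated) → {(11, 14), (25, 29), (26, 29), (3, 14), (31, 29)}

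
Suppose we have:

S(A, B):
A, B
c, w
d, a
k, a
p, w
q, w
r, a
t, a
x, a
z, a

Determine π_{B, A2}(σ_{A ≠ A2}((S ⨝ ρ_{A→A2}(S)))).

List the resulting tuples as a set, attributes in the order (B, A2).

ρ[A→A2]: schema becomes (A2, B); tuples unchanged.
Joining S and ρ_{A→A2}(S) on B yields {(c, w, c), (c, w, p), (c, w, q), (d, a, d), (d, a, k), (d, a, r), (d, a, t), (d, a, x), (d, a, z), (k, a, d), (k, a, k), (k, a, r), (k, a, t), (k, a, x), (k, a, z), (p, w, c), (p, w, p), (p, w, q), (q, w, c), (q, w, p), (q, w, q), (r, a, d), (r, a, k), (r, a, r), (r, a, t), (r, a, x), (r, a, z), (t, a, d), (t, a, k), (t, a, r), (t, a, t), (t, a, x), (t, a, z), (x, a, d), (x, a, k), (x, a, r), (x, a, t), (x, a, x), (x, a, z), (z, a, d), (z, a, k), (z, a, r), (z, a, t), (z, a, x), (z, a, z)}.
Selection A ≠ A2: {(c, w, p), (c, w, q), (d, a, k), (d, a, r), (d, a, t), (d, a, x), (d, a, z), (k, a, d), (k, a, r), (k, a, t), (k, a, x), (k, a, z), (p, w, c), (p, w, q), (q, w, c), (q, w, p), (r, a, d), (r, a, k), (r, a, t), (r, a, x), (r, a, z), (t, a, d), (t, a, k), (t, a, r), (t, a, x), (t, a, z), (x, a, d), (x, a, k), (x, a, r), (x, a, t), (x, a, z), (z, a, d), (z, a, k), (z, a, r), (z, a, t), (z, a, x)}
π_{B, A2} gives {(a, d), (a, k), (a, r), (a, t), (a, x), (a, z), (w, c), (w, p), (w, q)} (27 duplicate(s) eliminated).

{(a, d), (a, k), (a, r), (a, t), (a, x), (a, z), (w, c), (w, p), (w, q)}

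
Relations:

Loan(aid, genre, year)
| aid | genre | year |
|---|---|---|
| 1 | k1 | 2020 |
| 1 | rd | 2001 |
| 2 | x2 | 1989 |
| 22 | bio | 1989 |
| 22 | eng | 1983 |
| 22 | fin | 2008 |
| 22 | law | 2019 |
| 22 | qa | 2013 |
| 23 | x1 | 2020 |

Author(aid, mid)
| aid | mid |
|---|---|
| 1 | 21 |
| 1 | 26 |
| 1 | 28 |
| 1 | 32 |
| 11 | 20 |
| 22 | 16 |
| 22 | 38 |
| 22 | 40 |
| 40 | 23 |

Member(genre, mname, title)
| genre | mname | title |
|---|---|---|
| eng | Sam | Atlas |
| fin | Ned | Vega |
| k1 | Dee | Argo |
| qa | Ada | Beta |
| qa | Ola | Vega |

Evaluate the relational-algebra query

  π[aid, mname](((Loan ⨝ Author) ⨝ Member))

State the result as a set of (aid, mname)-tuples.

Loan ⋈ Author (natural join on aid): {(1, k1, 2020, 21), (1, k1, 2020, 26), (1, k1, 2020, 28), (1, k1, 2020, 32), (1, rd, 2001, 21), (1, rd, 2001, 26), (1, rd, 2001, 28), (1, rd, 2001, 32), (22, bio, 1989, 16), (22, bio, 1989, 38), (22, bio, 1989, 40), (22, eng, 1983, 16), (22, eng, 1983, 38), (22, eng, 1983, 40), (22, fin, 2008, 16), (22, fin, 2008, 38), (22, fin, 2008, 40), (22, law, 2019, 16), (22, law, 2019, 38), (22, law, 2019, 40), (22, qa, 2013, 16), (22, qa, 2013, 38), (22, qa, 2013, 40)}
(Loan ⨝ Author) ⋈ Member (natural join on genre): {(1, k1, 2020, 21, Dee, Argo), (1, k1, 2020, 26, Dee, Argo), (1, k1, 2020, 28, Dee, Argo), (1, k1, 2020, 32, Dee, Argo), (22, eng, 1983, 16, Sam, Atlas), (22, eng, 1983, 38, Sam, Atlas), (22, eng, 1983, 40, Sam, Atlas), (22, fin, 2008, 16, Ned, Vega), (22, fin, 2008, 38, Ned, Vega), (22, fin, 2008, 40, Ned, Vega), (22, qa, 2013, 16, Ada, Beta), (22, qa, 2013, 16, Ola, Vega), (22, qa, 2013, 38, Ada, Beta), (22, qa, 2013, 38, Ola, Vega), (22, qa, 2013, 40, Ada, Beta), (22, qa, 2013, 40, Ola, Vega)}
π[aid, mname]: project onto (aid, mname) (11 duplicate(s) eliminated) → {(1, Dee), (22, Ada), (22, Ned), (22, Ola), (22, Sam)}

{(1, Dee), (22, Ada), (22, Ned), (22, Ola), (22, Sam)}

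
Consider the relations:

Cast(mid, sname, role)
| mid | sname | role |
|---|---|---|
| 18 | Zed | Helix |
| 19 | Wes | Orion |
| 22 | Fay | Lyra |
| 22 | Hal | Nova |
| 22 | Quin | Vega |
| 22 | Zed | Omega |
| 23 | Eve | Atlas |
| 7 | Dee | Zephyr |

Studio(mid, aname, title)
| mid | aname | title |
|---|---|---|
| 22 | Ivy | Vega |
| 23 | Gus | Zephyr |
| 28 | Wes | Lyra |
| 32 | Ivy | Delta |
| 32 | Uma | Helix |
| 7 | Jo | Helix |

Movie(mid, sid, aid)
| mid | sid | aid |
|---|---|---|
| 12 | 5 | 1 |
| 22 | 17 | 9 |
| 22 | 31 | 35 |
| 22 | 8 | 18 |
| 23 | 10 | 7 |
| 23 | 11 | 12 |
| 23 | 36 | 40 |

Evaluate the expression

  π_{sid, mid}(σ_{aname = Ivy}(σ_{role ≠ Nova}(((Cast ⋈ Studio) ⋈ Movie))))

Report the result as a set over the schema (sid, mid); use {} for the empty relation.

{(17, 22), (31, 22), (8, 22)}

Cast ⋈ Studio (natural join on mid): {(22, Fay, Lyra, Ivy, Vega), (22, Hal, Nova, Ivy, Vega), (22, Quin, Vega, Ivy, Vega), (22, Zed, Omega, Ivy, Vega), (23, Eve, Atlas, Gus, Zephyr), (7, Dee, Zephyr, Jo, Helix)}
(Cast ⋈ Studio) ⋈ Movie (natural join on mid): {(22, Fay, Lyra, Ivy, Vega, 17, 9), (22, Fay, Lyra, Ivy, Vega, 31, 35), (22, Fay, Lyra, Ivy, Vega, 8, 18), (22, Hal, Nova, Ivy, Vega, 17, 9), (22, Hal, Nova, Ivy, Vega, 31, 35), (22, Hal, Nova, Ivy, Vega, 8, 18), (22, Quin, Vega, Ivy, Vega, 17, 9), (22, Quin, Vega, Ivy, Vega, 31, 35), (22, Quin, Vega, Ivy, Vega, 8, 18), (22, Zed, Omega, Ivy, Vega, 17, 9), (22, Zed, Omega, Ivy, Vega, 31, 35), (22, Zed, Omega, Ivy, Vega, 8, 18), (23, Eve, Atlas, Gus, Zephyr, 10, 7), (23, Eve, Atlas, Gus, Zephyr, 11, 12), (23, Eve, Atlas, Gus, Zephyr, 36, 40)}
Selection role ≠ Nova: {(22, Fay, Lyra, Ivy, Vega, 17, 9), (22, Fay, Lyra, Ivy, Vega, 31, 35), (22, Fay, Lyra, Ivy, Vega, 8, 18), (22, Quin, Vega, Ivy, Vega, 17, 9), (22, Quin, Vega, Ivy, Vega, 31, 35), (22, Quin, Vega, Ivy, Vega, 8, 18), (22, Zed, Omega, Ivy, Vega, 17, 9), (22, Zed, Omega, Ivy, Vega, 31, 35), (22, Zed, Omega, Ivy, Vega, 8, 18), (23, Eve, Atlas, Gus, Zephyr, 10, 7), (23, Eve, Atlas, Gus, Zephyr, 11, 12), (23, Eve, Atlas, Gus, Zephyr, 36, 40)}
Selection aname = Ivy: {(22, Fay, Lyra, Ivy, Vega, 17, 9), (22, Fay, Lyra, Ivy, Vega, 31, 35), (22, Fay, Lyra, Ivy, Vega, 8, 18), (22, Quin, Vega, Ivy, Vega, 17, 9), (22, Quin, Vega, Ivy, Vega, 31, 35), (22, Quin, Vega, Ivy, Vega, 8, 18), (22, Zed, Omega, Ivy, Vega, 17, 9), (22, Zed, Omega, Ivy, Vega, 31, 35), (22, Zed, Omega, Ivy, Vega, 8, 18)}
Keep only column(s) sid, mid (6 duplicate(s) eliminated): {(17, 22), (31, 22), (8, 22)}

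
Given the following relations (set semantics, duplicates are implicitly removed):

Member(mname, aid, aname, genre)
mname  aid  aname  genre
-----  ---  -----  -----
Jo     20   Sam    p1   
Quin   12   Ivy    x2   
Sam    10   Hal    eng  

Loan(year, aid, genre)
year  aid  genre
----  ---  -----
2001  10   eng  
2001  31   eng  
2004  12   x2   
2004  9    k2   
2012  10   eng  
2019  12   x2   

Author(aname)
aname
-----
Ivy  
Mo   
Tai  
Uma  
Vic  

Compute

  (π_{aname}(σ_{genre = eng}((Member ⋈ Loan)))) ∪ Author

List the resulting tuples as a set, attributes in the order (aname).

Joining Member and Loan on aid, genre yields {(Quin, 12, Ivy, x2, 2004), (Quin, 12, Ivy, x2, 2019), (Sam, 10, Hal, eng, 2001), (Sam, 10, Hal, eng, 2012)}.
σ[genre = eng]: keep tuples satisfying genre = eng → {(Sam, 10, Hal, eng, 2001), (Sam, 10, Hal, eng, 2012)}
Keep only column(s) aname (1 duplicate(s) eliminated): {Hal}
Set union of the two operands is {Hal, Ivy, Mo, Tai, Uma, Vic}.

{Hal, Ivy, Mo, Tai, Uma, Vic}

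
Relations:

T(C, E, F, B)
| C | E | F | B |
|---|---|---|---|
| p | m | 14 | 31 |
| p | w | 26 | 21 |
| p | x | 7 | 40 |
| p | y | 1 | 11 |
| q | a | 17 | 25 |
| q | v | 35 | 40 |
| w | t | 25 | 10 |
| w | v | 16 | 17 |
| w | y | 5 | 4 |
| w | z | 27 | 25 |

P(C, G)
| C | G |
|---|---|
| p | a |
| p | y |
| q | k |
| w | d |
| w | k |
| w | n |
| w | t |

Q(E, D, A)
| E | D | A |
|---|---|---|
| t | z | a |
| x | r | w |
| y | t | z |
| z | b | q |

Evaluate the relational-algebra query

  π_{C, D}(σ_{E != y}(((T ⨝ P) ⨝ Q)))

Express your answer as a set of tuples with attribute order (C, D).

Natural join on C: {(p, m, 14, 31, a), (p, m, 14, 31, y), (p, w, 26, 21, a), (p, w, 26, 21, y), (p, x, 7, 40, a), (p, x, 7, 40, y), (p, y, 1, 11, a), (p, y, 1, 11, y), (q, a, 17, 25, k), (q, v, 35, 40, k), (w, t, 25, 10, d), (w, t, 25, 10, k), (w, t, 25, 10, n), (w, t, 25, 10, t), (w, v, 16, 17, d), (w, v, 16, 17, k), (w, v, 16, 17, n), (w, v, 16, 17, t), (w, y, 5, 4, d), (w, y, 5, 4, k), (w, y, 5, 4, n), (w, y, 5, 4, t), (w, z, 27, 25, d), (w, z, 27, 25, k), (w, z, 27, 25, n), (w, z, 27, 25, t)}
Natural join on E: {(p, x, 7, 40, a, r, w), (p, x, 7, 40, y, r, w), (p, y, 1, 11, a, t, z), (p, y, 1, 11, y, t, z), (w, t, 25, 10, d, z, a), (w, t, 25, 10, k, z, a), (w, t, 25, 10, n, z, a), (w, t, 25, 10, t, z, a), (w, y, 5, 4, d, t, z), (w, y, 5, 4, k, t, z), (w, y, 5, 4, n, t, z), (w, y, 5, 4, t, t, z), (w, z, 27, 25, d, b, q), (w, z, 27, 25, k, b, q), (w, z, 27, 25, n, b, q), (w, z, 27, 25, t, b, q)}
Apply σ_{E != y}; surviving tuples: {(p, x, 7, 40, a, r, w), (p, x, 7, 40, y, r, w), (w, t, 25, 10, d, z, a), (w, t, 25, 10, k, z, a), (w, t, 25, 10, n, z, a), (w, t, 25, 10, t, z, a), (w, z, 27, 25, d, b, q), (w, z, 27, 25, k, b, q), (w, z, 27, 25, n, b, q), (w, z, 27, 25, t, b, q)}
Projecting to C, D (7 duplicate(s) eliminated): {(p, r), (w, b), (w, z)}

{(p, r), (w, b), (w, z)}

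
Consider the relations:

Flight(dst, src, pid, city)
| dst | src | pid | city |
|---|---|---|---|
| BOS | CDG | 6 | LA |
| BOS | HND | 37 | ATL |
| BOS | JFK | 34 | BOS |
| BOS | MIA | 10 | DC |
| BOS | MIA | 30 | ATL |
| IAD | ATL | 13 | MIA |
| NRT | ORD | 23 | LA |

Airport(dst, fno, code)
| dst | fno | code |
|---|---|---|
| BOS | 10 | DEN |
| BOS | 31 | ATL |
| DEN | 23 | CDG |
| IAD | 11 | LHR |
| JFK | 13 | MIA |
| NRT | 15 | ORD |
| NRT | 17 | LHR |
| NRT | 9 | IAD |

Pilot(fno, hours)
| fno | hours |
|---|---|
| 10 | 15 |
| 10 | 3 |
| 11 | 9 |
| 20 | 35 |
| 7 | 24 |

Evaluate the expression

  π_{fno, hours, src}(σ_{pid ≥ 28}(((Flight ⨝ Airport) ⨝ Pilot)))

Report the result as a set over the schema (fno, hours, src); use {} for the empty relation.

{(10, 15, HND), (10, 15, JFK), (10, 15, MIA), (10, 3, HND), (10, 3, JFK), (10, 3, MIA)}

Joining Flight and Airport on dst yields {(BOS, CDG, 6, LA, 10, DEN), (BOS, CDG, 6, LA, 31, ATL), (BOS, HND, 37, ATL, 10, DEN), (BOS, HND, 37, ATL, 31, ATL), (BOS, JFK, 34, BOS, 10, DEN), (BOS, JFK, 34, BOS, 31, ATL), (BOS, MIA, 10, DC, 10, DEN), (BOS, MIA, 10, DC, 31, ATL), (BOS, MIA, 30, ATL, 10, DEN), (BOS, MIA, 30, ATL, 31, ATL), (IAD, ATL, 13, MIA, 11, LHR), (NRT, ORD, 23, LA, 15, ORD), (NRT, ORD, 23, LA, 17, LHR), (NRT, ORD, 23, LA, 9, IAD)}.
Joining (Flight ⨝ Airport) and Pilot on fno yields {(BOS, CDG, 6, LA, 10, DEN, 15), (BOS, CDG, 6, LA, 10, DEN, 3), (BOS, HND, 37, ATL, 10, DEN, 15), (BOS, HND, 37, ATL, 10, DEN, 3), (BOS, JFK, 34, BOS, 10, DEN, 15), (BOS, JFK, 34, BOS, 10, DEN, 3), (BOS, MIA, 10, DC, 10, DEN, 15), (BOS, MIA, 10, DC, 10, DEN, 3), (BOS, MIA, 30, ATL, 10, DEN, 15), (BOS, MIA, 30, ATL, 10, DEN, 3), (IAD, ATL, 13, MIA, 11, LHR, 9)}.
Selection pid ≥ 28: {(BOS, HND, 37, ATL, 10, DEN, 15), (BOS, HND, 37, ATL, 10, DEN, 3), (BOS, JFK, 34, BOS, 10, DEN, 15), (BOS, JFK, 34, BOS, 10, DEN, 3), (BOS, MIA, 30, ATL, 10, DEN, 15), (BOS, MIA, 30, ATL, 10, DEN, 3)}
π[fno, hours, src]: project onto (fno, hours, src) → {(10, 15, HND), (10, 15, JFK), (10, 15, MIA), (10, 3, HND), (10, 3, JFK), (10, 3, MIA)}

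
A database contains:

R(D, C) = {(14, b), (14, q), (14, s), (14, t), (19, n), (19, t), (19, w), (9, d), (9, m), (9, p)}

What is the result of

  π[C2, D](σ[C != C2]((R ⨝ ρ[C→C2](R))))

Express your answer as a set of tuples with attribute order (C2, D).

{(b, 14), (d, 9), (m, 9), (n, 19), (p, 9), (q, 14), (s, 14), (t, 14), (t, 19), (w, 19)}

ρ[C→C2]: schema becomes (D, C2); tuples unchanged.
R ⋈ ρ[C→C2](R) (natural join on D): {(14, b, b), (14, b, q), (14, b, s), (14, b, t), (14, q, b), (14, q, q), (14, q, s), (14, q, t), (14, s, b), (14, s, q), (14, s, s), (14, s, t), (14, t, b), (14, t, q), (14, t, s), (14, t, t), (19, n, n), (19, n, t), (19, n, w), (19, t, n), (19, t, t), (19, t, w), (19, w, n), (19, w, t), (19, w, w), (9, d, d), (9, d, m), (9, d, p), (9, m, d), (9, m, m), (9, m, p), (9, p, d), (9, p, m), (9, p, p)}
Apply σ_{C != C2}; surviving tuples: {(14, b, q), (14, b, s), (14, b, t), (14, q, b), (14, q, s), (14, q, t), (14, s, b), (14, s, q), (14, s, t), (14, t, b), (14, t, q), (14, t, s), (19, n, t), (19, n, w), (19, t, n), (19, t, w), (19, w, n), (19, w, t), (9, d, m), (9, d, p), (9, m, d), (9, m, p), (9, p, d), (9, p, m)}
Keep only column(s) C2, D (14 duplicate(s) eliminated): {(b, 14), (d, 9), (m, 9), (n, 19), (p, 9), (q, 14), (s, 14), (t, 14), (t, 19), (w, 19)}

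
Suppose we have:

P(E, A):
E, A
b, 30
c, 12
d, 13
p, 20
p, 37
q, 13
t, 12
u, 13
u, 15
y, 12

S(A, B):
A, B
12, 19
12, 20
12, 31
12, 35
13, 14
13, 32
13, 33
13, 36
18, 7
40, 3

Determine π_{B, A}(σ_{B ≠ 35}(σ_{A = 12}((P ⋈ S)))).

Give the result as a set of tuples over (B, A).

Joining P and S on A yields {(c, 12, 19), (c, 12, 20), (c, 12, 31), (c, 12, 35), (d, 13, 14), (d, 13, 32), (d, 13, 33), (d, 13, 36), (q, 13, 14), (q, 13, 32), (q, 13, 33), (q, 13, 36), (t, 12, 19), (t, 12, 20), (t, 12, 31), (t, 12, 35), (u, 13, 14), (u, 13, 32), (u, 13, 33), (u, 13, 36), (y, 12, 19), (y, 12, 20), (y, 12, 31), (y, 12, 35)}.
Selection A = 12: {(c, 12, 19), (c, 12, 20), (c, 12, 31), (c, 12, 35), (t, 12, 19), (t, 12, 20), (t, 12, 31), (t, 12, 35), (y, 12, 19), (y, 12, 20), (y, 12, 31), (y, 12, 35)}
Selection B ≠ 35: {(c, 12, 19), (c, 12, 20), (c, 12, 31), (t, 12, 19), (t, 12, 20), (t, 12, 31), (y, 12, 19), (y, 12, 20), (y, 12, 31)}
π[B, A]: project onto (B, A) (6 duplicate(s) eliminated) → {(19, 12), (20, 12), (31, 12)}

{(19, 12), (20, 12), (31, 12)}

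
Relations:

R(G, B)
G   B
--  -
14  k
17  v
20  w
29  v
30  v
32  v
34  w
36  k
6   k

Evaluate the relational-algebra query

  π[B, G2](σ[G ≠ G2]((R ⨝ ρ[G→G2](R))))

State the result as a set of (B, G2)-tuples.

{(k, 14), (k, 36), (k, 6), (v, 17), (v, 29), (v, 30), (v, 32), (w, 20), (w, 34)}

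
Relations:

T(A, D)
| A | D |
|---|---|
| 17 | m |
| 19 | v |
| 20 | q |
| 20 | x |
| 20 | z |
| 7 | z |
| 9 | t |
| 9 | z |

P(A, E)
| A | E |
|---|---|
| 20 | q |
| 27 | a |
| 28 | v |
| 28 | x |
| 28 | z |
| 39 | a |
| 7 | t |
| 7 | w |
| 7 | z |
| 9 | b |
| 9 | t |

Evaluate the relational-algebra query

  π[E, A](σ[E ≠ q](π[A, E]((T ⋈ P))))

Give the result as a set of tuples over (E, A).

Joining T and P on A yields {(20, q, q), (20, x, q), (20, z, q), (7, z, t), (7, z, w), (7, z, z), (9, t, b), (9, t, t), (9, z, b), (9, z, t)}.
π_{A, E} gives {(20, q), (7, t), (7, w), (7, z), (9, b), (9, t)} (4 duplicate(s) eliminated).
σ[E ≠ q]: keep tuples satisfying E ≠ q → {(7, t), (7, w), (7, z), (9, b), (9, t)}
π_{E, A} gives {(b, 9), (t, 7), (t, 9), (w, 7), (z, 7)}.

{(b, 9), (t, 7), (t, 9), (w, 7), (z, 7)}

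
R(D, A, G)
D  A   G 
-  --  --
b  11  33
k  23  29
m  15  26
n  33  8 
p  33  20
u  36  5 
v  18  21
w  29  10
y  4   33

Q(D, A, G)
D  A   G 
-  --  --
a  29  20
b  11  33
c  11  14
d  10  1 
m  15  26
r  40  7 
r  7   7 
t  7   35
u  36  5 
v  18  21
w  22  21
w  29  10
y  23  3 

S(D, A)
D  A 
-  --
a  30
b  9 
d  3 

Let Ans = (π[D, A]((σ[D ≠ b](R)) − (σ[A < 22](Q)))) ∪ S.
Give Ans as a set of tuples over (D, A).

{(a, 30), (b, 9), (d, 3), (k, 23), (n, 33), (p, 33), (u, 36), (w, 29), (y, 4)}

Apply σ_{D ≠ b}; surviving tuples: {(k, 23, 29), (m, 15, 26), (n, 33, 8), (p, 33, 20), (u, 36, 5), (v, 18, 21), (w, 29, 10), (y, 4, 33)}
Apply σ_{A < 22}; surviving tuples: {(b, 11, 33), (c, 11, 14), (d, 10, 1), (m, 15, 26), (r, 7, 7), (t, 7, 35), (v, 18, 21)}
Set difference of the two operands is {(k, 23, 29), (n, 33, 8), (p, 33, 20), (u, 36, 5), (w, 29, 10), (y, 4, 33)}.
π_{D, A} gives {(k, 23), (n, 33), (p, 33), (u, 36), (w, 29), (y, 4)}.
Set union of the two operands is {(a, 30), (b, 9), (d, 3), (k, 23), (n, 33), (p, 33), (u, 36), (w, 29), (y, 4)}.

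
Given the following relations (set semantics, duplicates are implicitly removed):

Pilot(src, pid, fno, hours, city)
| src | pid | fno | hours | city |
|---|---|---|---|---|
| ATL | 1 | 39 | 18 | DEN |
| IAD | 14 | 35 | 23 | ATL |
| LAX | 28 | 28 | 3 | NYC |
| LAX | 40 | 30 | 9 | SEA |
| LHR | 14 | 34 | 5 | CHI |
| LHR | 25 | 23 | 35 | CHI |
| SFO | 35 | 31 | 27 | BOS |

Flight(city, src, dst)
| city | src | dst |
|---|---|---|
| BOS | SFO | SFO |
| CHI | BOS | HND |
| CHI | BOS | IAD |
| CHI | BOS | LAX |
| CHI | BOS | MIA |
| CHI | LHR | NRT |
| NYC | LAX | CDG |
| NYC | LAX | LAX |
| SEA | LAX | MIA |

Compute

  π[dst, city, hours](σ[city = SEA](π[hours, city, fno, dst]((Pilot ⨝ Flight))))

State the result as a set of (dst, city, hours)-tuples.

Pilot ⋈ Flight (natural join on src, city): {(LAX, 28, 28, 3, NYC, CDG), (LAX, 28, 28, 3, NYC, LAX), (LAX, 40, 30, 9, SEA, MIA), (LHR, 14, 34, 5, CHI, NRT), (LHR, 25, 23, 35, CHI, NRT), (SFO, 35, 31, 27, BOS, SFO)}
π[hours, city, fno, dst]: project onto (hours, city, fno, dst) → {(27, BOS, 31, SFO), (3, NYC, 28, CDG), (3, NYC, 28, LAX), (35, CHI, 23, NRT), (5, CHI, 34, NRT), (9, SEA, 30, MIA)}
σ[city = SEA]: keep tuples satisfying city = SEA → {(9, SEA, 30, MIA)}
π[dst, city, hours]: project onto (dst, city, hours) → {(MIA, SEA, 9)}

{(MIA, SEA, 9)}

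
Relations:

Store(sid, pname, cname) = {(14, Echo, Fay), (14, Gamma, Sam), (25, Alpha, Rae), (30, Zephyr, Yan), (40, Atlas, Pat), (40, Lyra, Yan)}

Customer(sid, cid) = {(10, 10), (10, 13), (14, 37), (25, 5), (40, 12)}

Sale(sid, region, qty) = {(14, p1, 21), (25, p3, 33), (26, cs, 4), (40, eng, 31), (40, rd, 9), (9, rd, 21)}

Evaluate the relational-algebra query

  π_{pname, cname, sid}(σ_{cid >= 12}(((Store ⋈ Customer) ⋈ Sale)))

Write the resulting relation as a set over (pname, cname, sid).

Natural join on sid: {(14, Echo, Fay, 37), (14, Gamma, Sam, 37), (25, Alpha, Rae, 5), (40, Atlas, Pat, 12), (40, Lyra, Yan, 12)}
Natural join on sid: {(14, Echo, Fay, 37, p1, 21), (14, Gamma, Sam, 37, p1, 21), (25, Alpha, Rae, 5, p3, 33), (40, Atlas, Pat, 12, eng, 31), (40, Atlas, Pat, 12, rd, 9), (40, Lyra, Yan, 12, eng, 31), (40, Lyra, Yan, 12, rd, 9)}
Apply σ_{cid >= 12}; surviving tuples: {(14, Echo, Fay, 37, p1, 21), (14, Gamma, Sam, 37, p1, 21), (40, Atlas, Pat, 12, eng, 31), (40, Atlas, Pat, 12, rd, 9), (40, Lyra, Yan, 12, eng, 31), (40, Lyra, Yan, 12, rd, 9)}
π_{pname, cname, sid} gives {(Atlas, Pat, 40), (Echo, Fay, 14), (Gamma, Sam, 14), (Lyra, Yan, 40)} (2 duplicate(s) eliminated).

{(Atlas, Pat, 40), (Echo, Fay, 14), (Gamma, Sam, 14), (Lyra, Yan, 40)}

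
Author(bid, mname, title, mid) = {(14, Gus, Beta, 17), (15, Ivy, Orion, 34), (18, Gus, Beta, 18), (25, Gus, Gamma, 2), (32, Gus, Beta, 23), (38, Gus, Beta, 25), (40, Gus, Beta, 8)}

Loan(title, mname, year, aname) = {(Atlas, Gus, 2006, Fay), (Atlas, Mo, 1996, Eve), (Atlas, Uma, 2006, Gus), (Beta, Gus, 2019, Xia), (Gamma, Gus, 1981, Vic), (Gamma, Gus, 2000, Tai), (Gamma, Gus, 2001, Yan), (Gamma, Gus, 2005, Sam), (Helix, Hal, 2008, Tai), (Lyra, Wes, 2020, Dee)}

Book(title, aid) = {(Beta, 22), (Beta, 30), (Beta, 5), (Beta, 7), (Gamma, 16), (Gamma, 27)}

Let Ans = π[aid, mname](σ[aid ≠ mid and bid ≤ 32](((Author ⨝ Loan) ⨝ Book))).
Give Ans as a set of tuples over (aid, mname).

{(16, Gus), (22, Gus), (27, Gus), (30, Gus), (5, Gus), (7, Gus)}

Natural join on mname, title: {(14, Gus, Beta, 17, 2019, Xia), (18, Gus, Beta, 18, 2019, Xia), (25, Gus, Gamma, 2, 1981, Vic), (25, Gus, Gamma, 2, 2000, Tai), (25, Gus, Gamma, 2, 2001, Yan), (25, Gus, Gamma, 2, 2005, Sam), (32, Gus, Beta, 23, 2019, Xia), (38, Gus, Beta, 25, 2019, Xia), (40, Gus, Beta, 8, 2019, Xia)}
Natural join on title: {(14, Gus, Beta, 17, 2019, Xia, 22), (14, Gus, Beta, 17, 2019, Xia, 30), (14, Gus, Beta, 17, 2019, Xia, 5), (14, Gus, Beta, 17, 2019, Xia, 7), (18, Gus, Beta, 18, 2019, Xia, 22), (18, Gus, Beta, 18, 2019, Xia, 30), (18, Gus, Beta, 18, 2019, Xia, 5), (18, Gus, Beta, 18, 2019, Xia, 7), (25, Gus, Gamma, 2, 1981, Vic, 16), (25, Gus, Gamma, 2, 1981, Vic, 27), (25, Gus, Gamma, 2, 2000, Tai, 16), (25, Gus, Gamma, 2, 2000, Tai, 27), (25, Gus, Gamma, 2, 2001, Yan, 16), (25, Gus, Gamma, 2, 2001, Yan, 27), (25, Gus, Gamma, 2, 2005, Sam, 16), (25, Gus, Gamma, 2, 2005, Sam, 27), (32, Gus, Beta, 23, 2019, Xia, 22), (32, Gus, Beta, 23, 2019, Xia, 30), (32, Gus, Beta, 23, 2019, Xia, 5), (32, Gus, Beta, 23, 2019, Xia, 7), (38, Gus, Beta, 25, 2019, Xia, 22), (38, Gus, Beta, 25, 2019, Xia, 30), (38, Gus, Beta, 25, 2019, Xia, 5), (38, Gus, Beta, 25, 2019, Xia, 7), (40, Gus, Beta, 8, 2019, Xia, 22), (40, Gus, Beta, 8, 2019, Xia, 30), (40, Gus, Beta, 8, 2019, Xia, 5), (40, Gus, Beta, 8, 2019, Xia, 7)}
σ[aid ≠ mid and bid ≤ 32]: keep tuples satisfying aid ≠ mid and bid ≤ 32 → {(14, Gus, Beta, 17, 2019, Xia, 22), (14, Gus, Beta, 17, 2019, Xia, 30), (14, Gus, Beta, 17, 2019, Xia, 5), (14, Gus, Beta, 17, 2019, Xia, 7), (18, Gus, Beta, 18, 2019, Xia, 22), (18, Gus, Beta, 18, 2019, Xia, 30), (18, Gus, Beta, 18, 2019, Xia, 5), (18, Gus, Beta, 18, 2019, Xia, 7), (25, Gus, Gamma, 2, 1981, Vic, 16), (25, Gus, Gamma, 2, 1981, Vic, 27), (25, Gus, Gamma, 2, 2000, Tai, 16), (25, Gus, Gamma, 2, 2000, Tai, 27), (25, Gus, Gamma, 2, 2001, Yan, 16), (25, Gus, Gamma, 2, 2001, Yan, 27), (25, Gus, Gamma, 2, 2005, Sam, 16), (25, Gus, Gamma, 2, 2005, Sam, 27), (32, Gus, Beta, 23, 2019, Xia, 22), (32, Gus, Beta, 23, 2019, Xia, 30), (32, Gus, Beta, 23, 2019, Xia, 5), (32, Gus, Beta, 23, 2019, Xia, 7)}
π[aid, mname]: project onto (aid, mname) (14 duplicate(s) eliminated) → {(16, Gus), (22, Gus), (27, Gus), (30, Gus), (5, Gus), (7, Gus)}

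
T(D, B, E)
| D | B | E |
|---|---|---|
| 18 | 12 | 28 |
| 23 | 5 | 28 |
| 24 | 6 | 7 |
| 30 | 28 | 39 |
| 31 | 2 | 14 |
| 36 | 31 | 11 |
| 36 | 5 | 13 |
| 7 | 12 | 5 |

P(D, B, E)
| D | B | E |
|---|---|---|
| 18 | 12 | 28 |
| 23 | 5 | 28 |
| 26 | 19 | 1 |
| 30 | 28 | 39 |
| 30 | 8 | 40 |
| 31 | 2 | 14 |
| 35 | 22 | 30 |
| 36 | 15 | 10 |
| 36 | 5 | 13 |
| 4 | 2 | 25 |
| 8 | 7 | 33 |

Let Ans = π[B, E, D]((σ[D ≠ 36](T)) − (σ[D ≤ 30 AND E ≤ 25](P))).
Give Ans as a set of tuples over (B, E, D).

Selection D ≠ 36: {(18, 12, 28), (23, 5, 28), (24, 6, 7), (30, 28, 39), (31, 2, 14), (7, 12, 5)}
Selection D ≤ 30 AND E ≤ 25: {(26, 19, 1), (4, 2, 25)}
Difference: {(18, 12, 28), (23, 5, 28), (24, 6, 7), (30, 28, 39), (31, 2, 14), (7, 12, 5)} with {(26, 19, 1), (4, 2, 25)} → {(18, 12, 28), (23, 5, 28), (24, 6, 7), (30, 28, 39), (31, 2, 14), (7, 12, 5)}
Keep only column(s) B, E, D: {(12, 28, 18), (12, 5, 7), (2, 14, 31), (28, 39, 30), (5, 28, 23), (6, 7, 24)}

{(12, 28, 18), (12, 5, 7), (2, 14, 31), (28, 39, 30), (5, 28, 23), (6, 7, 24)}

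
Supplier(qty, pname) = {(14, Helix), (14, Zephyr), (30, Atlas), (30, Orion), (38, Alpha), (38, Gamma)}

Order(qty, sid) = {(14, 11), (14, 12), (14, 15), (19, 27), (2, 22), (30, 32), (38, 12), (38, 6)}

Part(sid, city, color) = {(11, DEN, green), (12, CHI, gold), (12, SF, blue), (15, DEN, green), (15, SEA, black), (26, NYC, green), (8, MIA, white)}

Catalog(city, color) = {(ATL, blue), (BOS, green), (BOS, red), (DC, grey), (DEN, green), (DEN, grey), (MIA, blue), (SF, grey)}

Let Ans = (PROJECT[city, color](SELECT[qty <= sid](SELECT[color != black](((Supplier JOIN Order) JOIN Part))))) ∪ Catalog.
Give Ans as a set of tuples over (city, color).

Joining Supplier and Order on qty yields {(14, Helix, 11), (14, Helix, 12), (14, Helix, 15), (14, Zephyr, 11), (14, Zephyr, 12), (14, Zephyr, 15), (30, Atlas, 32), (30, Orion, 32), (38, Alpha, 12), (38, Alpha, 6), (38, Gamma, 12), (38, Gamma, 6)}.
Joining (Supplier JOIN Order) and Part on sid yields {(14, Helix, 11, DEN, green), (14, Helix, 12, CHI, gold), (14, Helix, 12, SF, blue), (14, Helix, 15, DEN, green), (14, Helix, 15, SEA, black), (14, Zephyr, 11, DEN, green), (14, Zephyr, 12, CHI, gold), (14, Zephyr, 12, SF, blue), (14, Zephyr, 15, DEN, green), (14, Zephyr, 15, SEA, black), (38, Alpha, 12, CHI, gold), (38, Alpha, 12, SF, blue), (38, Gamma, 12, CHI, gold), (38, Gamma, 12, SF, blue)}.
Apply σ_{color != black}; surviving tuples: {(14, Helix, 11, DEN, green), (14, Helix, 12, CHI, gold), (14, Helix, 12, SF, blue), (14, Helix, 15, DEN, green), (14, Zephyr, 11, DEN, green), (14, Zephyr, 12, CHI, gold), (14, Zephyr, 12, SF, blue), (14, Zephyr, 15, DEN, green), (38, Alpha, 12, CHI, gold), (38, Alpha, 12, SF, blue), (38, Gamma, 12, CHI, gold), (38, Gamma, 12, SF, blue)}
Apply σ_{qty <= sid}; surviving tuples: {(14, Helix, 15, DEN, green), (14, Zephyr, 15, DEN, green)}
π_{city, color} gives {(DEN, green)} (1 duplicate(s) eliminated).
Union: {(DEN, green)} with {(ATL, blue), (BOS, green), (BOS, red), (DC, grey), (DEN, green), (DEN, grey), (MIA, blue), (SF, grey)} → {(ATL, blue), (BOS, green), (BOS, red), (DC, grey), (DEN, green), (DEN, grey), (MIA, blue), (SF, grey)}

{(ATL, blue), (BOS, green), (BOS, red), (DC, grey), (DEN, green), (DEN, grey), (MIA, blue), (SF, grey)}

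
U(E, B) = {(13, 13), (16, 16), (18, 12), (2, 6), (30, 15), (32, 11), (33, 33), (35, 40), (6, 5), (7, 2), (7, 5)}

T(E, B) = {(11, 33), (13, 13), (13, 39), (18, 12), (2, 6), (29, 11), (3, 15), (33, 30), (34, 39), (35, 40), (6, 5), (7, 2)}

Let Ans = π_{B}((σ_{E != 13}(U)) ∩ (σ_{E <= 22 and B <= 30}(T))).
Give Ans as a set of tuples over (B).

Apply σ_{E != 13}; surviving tuples: {(16, 16), (18, 12), (2, 6), (30, 15), (32, 11), (33, 33), (35, 40), (6, 5), (7, 2), (7, 5)}
Apply σ_{E <= 22 and B <= 30}; surviving tuples: {(13, 13), (18, 12), (2, 6), (3, 15), (6, 5), (7, 2)}
Set intersection of the two operands is {(18, 12), (2, 6), (6, 5), (7, 2)}.
π_{B} gives {12, 2, 5, 6}.

{12, 2, 5, 6}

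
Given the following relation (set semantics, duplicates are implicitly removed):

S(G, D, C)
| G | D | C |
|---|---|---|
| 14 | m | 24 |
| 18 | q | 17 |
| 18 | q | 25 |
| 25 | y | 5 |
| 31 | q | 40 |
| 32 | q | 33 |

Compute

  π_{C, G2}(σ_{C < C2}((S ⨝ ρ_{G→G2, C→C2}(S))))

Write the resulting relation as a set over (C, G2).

{(17, 18), (17, 31), (17, 32), (25, 31), (25, 32), (33, 31)}

ρ[G→G2, C→C2]: schema becomes (G2, D, C2); tuples unchanged.
Natural join on D: {(14, m, 24, 14, 24), (18, q, 17, 18, 17), (18, q, 17, 18, 25), (18, q, 17, 31, 40), (18, q, 17, 32, 33), (18, q, 25, 18, 17), (18, q, 25, 18, 25), (18, q, 25, 31, 40), (18, q, 25, 32, 33), (25, y, 5, 25, 5), (31, q, 40, 18, 17), (31, q, 40, 18, 25), (31, q, 40, 31, 40), (31, q, 40, 32, 33), (32, q, 33, 18, 17), (32, q, 33, 18, 25), (32, q, 33, 31, 40), (32, q, 33, 32, 33)}
σ[C < C2]: keep tuples satisfying C < C2 → {(18, q, 17, 18, 25), (18, q, 17, 31, 40), (18, q, 17, 32, 33), (18, q, 25, 31, 40), (18, q, 25, 32, 33), (32, q, 33, 31, 40)}
π[C, G2]: project onto (C, G2) → {(17, 18), (17, 31), (17, 32), (25, 31), (25, 32), (33, 31)}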